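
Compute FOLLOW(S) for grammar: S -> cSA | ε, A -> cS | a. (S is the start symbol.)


$ ∈ FOLLOW(S). For each A -> αBβ: add FIRST(β)\{ε} to FOLLOW(B); if β nullable, add FOLLOW(A).
FOLLOW(S) = {$, a, c}


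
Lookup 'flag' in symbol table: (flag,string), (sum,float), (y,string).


Lookup 'flag' → type string


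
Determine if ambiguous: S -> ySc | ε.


balanced y^n…c^n: each string has a unique parse
Unambiguous


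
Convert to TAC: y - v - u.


Break into single-operator statements:
t1 = y - v
t2 = t1 - u


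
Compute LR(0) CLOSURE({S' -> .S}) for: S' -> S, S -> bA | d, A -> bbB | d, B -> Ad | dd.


Start: S' -> .S
For each item with dot before a nonterminal B, add B -> .γ for every B-production
Closure: [S' -> .S, S -> .bA, S -> .d]


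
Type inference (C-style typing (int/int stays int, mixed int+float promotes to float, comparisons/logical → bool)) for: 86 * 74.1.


Operand types: int * float
Rule: mixed int/float promotes to float; int/int stays int
Result type: float


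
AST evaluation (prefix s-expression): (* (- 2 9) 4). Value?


Evaluate inner: (- 2 9) = -7
Evaluate root: (* -7 4) = -28
Result: -28


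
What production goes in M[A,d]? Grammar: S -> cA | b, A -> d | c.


For [A, d]: 'd' ∈ FIRST(d)
Entry: A -> d


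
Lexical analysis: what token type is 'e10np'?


Pattern: letter/underscore followed by alphanumerics, not a keyword
Type: IDENTIFIER


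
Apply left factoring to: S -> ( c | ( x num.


Common prefix: '('
Factored: S -> ( S', S' -> c | x num


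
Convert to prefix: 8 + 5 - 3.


left-to-right (same/higher precedence on left): tree is (- (+ 8 5) 3)
Prefix: - + 8 5 3


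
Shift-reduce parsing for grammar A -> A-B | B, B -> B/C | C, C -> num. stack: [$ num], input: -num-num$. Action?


'num' on top is the handle for C -> num
Action: reduce (C -> num)


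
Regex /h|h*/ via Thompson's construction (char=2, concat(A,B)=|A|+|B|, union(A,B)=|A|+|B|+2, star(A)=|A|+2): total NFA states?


Syntax tree has 2 char leaf(s), 1 union(s), 1 star(s)
chars contribute 2×2 = 4; each union adds +2; each star adds +2
Total: 4 + 2 + 2 = 8 states


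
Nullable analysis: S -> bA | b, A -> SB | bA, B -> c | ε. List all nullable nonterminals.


A nonterminal is nullable iff some alternative derives ε (directly, or every symbol in it is nullable)
Nullable: {B}


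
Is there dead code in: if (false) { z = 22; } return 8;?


condition is constant false, so the whole block is unreachable
Dead: 'if (false) { z = 22; }'


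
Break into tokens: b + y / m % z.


Scan left to right, longest-match per lexeme
Tokens: ID(b), OP(+), ID(y), OP(/), ID(m), OP(%), ID(z)


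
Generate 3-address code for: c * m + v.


Break into single-operator statements:
t1 = c * m
t2 = t1 + v


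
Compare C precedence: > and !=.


'>' is relational (level 7); '!=' is equality (level 6)
Higher level binds tighter
'>' has higher precedence than '!='


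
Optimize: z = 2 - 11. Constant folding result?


2 - 11 = -9 at compile time
Optimized: z = -9


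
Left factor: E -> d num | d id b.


Common prefix: 'd'
Factored: E -> d E', E' -> num | id b


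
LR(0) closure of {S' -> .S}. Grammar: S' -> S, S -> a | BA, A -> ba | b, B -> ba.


Start: S' -> .S
For each item with dot before a nonterminal B, add B -> .γ for every B-production
Closure: [S' -> .S, S -> .a, S -> .BA, B -> .ba]


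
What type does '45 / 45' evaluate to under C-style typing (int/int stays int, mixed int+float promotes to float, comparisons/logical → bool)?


Operand types: int / int
Rule: mixed int/float promotes to float; int/int stays int
Result type: int


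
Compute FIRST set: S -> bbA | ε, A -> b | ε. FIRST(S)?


Per alternative of S: FIRST(bbA) = {b}; FIRST(ε) = {ε}
FIRST(S) = {b, ε}


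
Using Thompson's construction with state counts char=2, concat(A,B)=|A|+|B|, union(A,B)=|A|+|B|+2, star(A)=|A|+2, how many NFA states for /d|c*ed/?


Syntax tree has 4 char leaf(s), 1 union(s), 1 star(s)
chars contribute 4×2 = 8; each union adds +2; each star adds +2
Total: 8 + 2 + 2 = 12 states


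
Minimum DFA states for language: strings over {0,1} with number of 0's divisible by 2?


Track (count of 0) mod 2: states 0..1, accept at 0
Minimal DFA: 2 states


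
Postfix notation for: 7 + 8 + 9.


Left to right (same or higher precedence on left)
Postfix: 7 8 + 9 +


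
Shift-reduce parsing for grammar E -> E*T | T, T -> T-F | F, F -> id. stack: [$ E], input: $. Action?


start symbol E on stack, input exhausted
Action: accept


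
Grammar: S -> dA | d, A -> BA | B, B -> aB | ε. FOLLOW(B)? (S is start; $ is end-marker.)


$ ∈ FOLLOW(S). For each A -> αBβ: add FIRST(β)\{ε} to FOLLOW(B); if β nullable, add FOLLOW(A).
FOLLOW(B) = {$, a}


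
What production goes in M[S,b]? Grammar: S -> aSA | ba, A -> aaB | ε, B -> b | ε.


For [S, b]: 'b' ∈ FIRST(ba)
Entry: S -> ba


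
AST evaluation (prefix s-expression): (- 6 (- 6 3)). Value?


Evaluate inner: (- 6 3) = 3
Evaluate root: (- 6 3) = 3
Result: 3


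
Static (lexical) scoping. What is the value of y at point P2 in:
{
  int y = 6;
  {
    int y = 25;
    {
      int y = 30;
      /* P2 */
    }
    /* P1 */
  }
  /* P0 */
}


y declared in the same block as P2
y = 30


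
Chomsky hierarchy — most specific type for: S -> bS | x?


Right-linear: every RHS is a terminal or a terminal followed by one nonterminal
Classification: Type 3 (Regular)


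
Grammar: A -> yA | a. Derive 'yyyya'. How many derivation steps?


Derivation: A => yA => yyA => yyyA => yyyyA => yyyya
Steps: 5


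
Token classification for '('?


Pattern: delimiter/punctuation
Type: PUNCTUATION


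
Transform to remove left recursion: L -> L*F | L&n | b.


Left-recursive alternatives: L*F, L&n; non-recursive: b
Introduce L': L -> bL', L' -> *FL' | &nL' | ε


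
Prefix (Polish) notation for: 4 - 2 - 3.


left-to-right (same/higher precedence on left): tree is (- (- 4 2) 3)
Prefix: - - 4 2 3


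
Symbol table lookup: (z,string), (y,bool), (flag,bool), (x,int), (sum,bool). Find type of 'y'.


Lookup 'y' → type bool


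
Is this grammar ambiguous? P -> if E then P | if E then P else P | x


dangling else: 'if E then if E then x else x' parses two ways
Ambiguous


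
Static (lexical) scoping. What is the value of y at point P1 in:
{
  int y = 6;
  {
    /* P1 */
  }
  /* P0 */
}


P1's block does not declare y; resolves to the enclosing declaration at depth 0
y = 6


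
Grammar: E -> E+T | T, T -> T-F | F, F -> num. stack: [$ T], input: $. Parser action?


lookahead ∉ {-} so T won't extend; reduce E -> T
Action: reduce (E -> T)


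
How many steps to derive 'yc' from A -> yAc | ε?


Derivation: A => yAc => yc
Steps: 2


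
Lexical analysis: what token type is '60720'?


Pattern: digits only
Type: INTEGER_LITERAL


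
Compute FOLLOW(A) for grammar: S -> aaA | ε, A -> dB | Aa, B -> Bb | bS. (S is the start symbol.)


$ ∈ FOLLOW(S). For each A -> αBβ: add FIRST(β)\{ε} to FOLLOW(B); if β nullable, add FOLLOW(A).
FOLLOW(A) = {$, a, b}


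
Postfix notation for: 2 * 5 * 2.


Left to right (same or higher precedence on left)
Postfix: 2 5 * 2 *


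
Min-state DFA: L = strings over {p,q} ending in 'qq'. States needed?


Track the longest suffix of input matching a prefix of 'qq': 3 classes (prefixes of length 0..2)
Minimal DFA: 3 states


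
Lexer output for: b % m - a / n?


Scan left to right, longest-match per lexeme
Tokens: ID(b), OP(%), ID(m), OP(-), ID(a), OP(/), ID(n)


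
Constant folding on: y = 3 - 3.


3 - 3 = 0 at compile time
Optimized: y = 0


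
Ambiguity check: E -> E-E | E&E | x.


'x-x&x' has two parse trees (no precedence encoded between - and &)
Ambiguous


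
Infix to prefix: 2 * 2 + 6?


left-to-right (same/higher precedence on left): tree is (+ (* 2 2) 6)
Prefix: + * 2 2 6


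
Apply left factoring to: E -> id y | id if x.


Common prefix: 'id'
Factored: E -> id E', E' -> y | if x


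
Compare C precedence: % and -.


'%' is multiplicative (level 10); '-' is additive (level 9)
Higher level binds tighter
'%' has higher precedence than '-'


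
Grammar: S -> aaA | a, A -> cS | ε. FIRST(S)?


Per alternative of S: FIRST(aaA) = {a}; FIRST(a) = {a}
FIRST(S) = {a}


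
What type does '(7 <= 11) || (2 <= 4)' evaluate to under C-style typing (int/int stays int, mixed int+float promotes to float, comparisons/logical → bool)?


Operand types: bool || bool
Rule: logical operators take bool operands and yield bool
Result type: bool


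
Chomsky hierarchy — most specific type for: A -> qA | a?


Right-linear: every RHS is a terminal or a terminal followed by one nonterminal
Classification: Type 3 (Regular)


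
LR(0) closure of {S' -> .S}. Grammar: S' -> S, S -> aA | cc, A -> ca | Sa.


Start: S' -> .S
For each item with dot before a nonterminal B, add B -> .γ for every B-production
Closure: [S' -> .S, S -> .aA, S -> .cc]


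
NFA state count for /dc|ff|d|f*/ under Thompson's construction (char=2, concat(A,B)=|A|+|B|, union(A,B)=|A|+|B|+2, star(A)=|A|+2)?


Syntax tree has 6 char leaf(s), 3 union(s), 1 star(s)
chars contribute 6×2 = 12; each union adds +2; each star adds +2
Total: 12 + 6 + 2 = 20 states


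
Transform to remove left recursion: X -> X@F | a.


Left-recursive alternatives: X@F; non-recursive: a
Introduce X': X -> aX', X' -> @FX' | ε


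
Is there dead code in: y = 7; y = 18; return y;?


first assignment to y is overwritten before any read
Dead: 'y = 7'


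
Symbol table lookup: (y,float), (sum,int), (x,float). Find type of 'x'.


Lookup 'x' → type float


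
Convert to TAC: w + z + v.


Break into single-operator statements:
t1 = w + z
t2 = t1 + v


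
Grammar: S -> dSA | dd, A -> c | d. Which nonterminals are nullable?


A nonterminal is nullable iff some alternative derives ε (directly, or every symbol in it is nullable)
Nullable: {}


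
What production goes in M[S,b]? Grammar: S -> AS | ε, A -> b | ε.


For [S, b]: 'b' ∈ FIRST(AS)
Entry: S -> AS


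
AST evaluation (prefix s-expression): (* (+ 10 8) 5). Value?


Evaluate inner: (+ 10 8) = 18
Evaluate root: (* 18 5) = 90
Result: 90


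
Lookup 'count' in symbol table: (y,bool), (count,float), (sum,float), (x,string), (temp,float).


Lookup 'count' → type float


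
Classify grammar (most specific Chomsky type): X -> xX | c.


Right-linear: every RHS is a terminal or a terminal followed by one nonterminal
Classification: Type 3 (Regular)


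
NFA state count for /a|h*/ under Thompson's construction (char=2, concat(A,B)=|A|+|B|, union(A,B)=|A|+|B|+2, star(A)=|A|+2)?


Syntax tree has 2 char leaf(s), 1 union(s), 1 star(s)
chars contribute 2×2 = 4; each union adds +2; each star adds +2
Total: 4 + 2 + 2 = 8 states


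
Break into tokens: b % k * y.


Scan left to right, longest-match per lexeme
Tokens: ID(b), OP(%), ID(k), OP(*), ID(y)


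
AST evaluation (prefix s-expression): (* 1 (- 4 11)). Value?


Evaluate inner: (- 4 11) = -7
Evaluate root: (* 1 -7) = -7
Result: -7


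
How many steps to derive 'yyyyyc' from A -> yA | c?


Derivation: A => yA => yyA => yyyA => yyyyA => yyyyyA => yyyyyc
Steps: 6


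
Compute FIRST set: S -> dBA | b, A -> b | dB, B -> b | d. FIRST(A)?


Per alternative of A: FIRST(b) = {b}; FIRST(dB) = {d}
FIRST(A) = {b, d}


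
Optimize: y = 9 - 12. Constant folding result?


9 - 12 = -3 at compile time
Optimized: y = -3


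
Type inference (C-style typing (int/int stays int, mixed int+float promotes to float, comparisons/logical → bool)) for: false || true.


Operand types: bool || bool
Rule: logical operators take bool operands and yield bool
Result type: bool


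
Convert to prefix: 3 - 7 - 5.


left-to-right (same/higher precedence on left): tree is (- (- 3 7) 5)
Prefix: - - 3 7 5


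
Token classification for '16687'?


Pattern: digits only
Type: INTEGER_LITERAL


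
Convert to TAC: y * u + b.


Break into single-operator statements:
t1 = y * u
t2 = t1 + b


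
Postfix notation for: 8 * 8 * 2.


Left to right (same or higher precedence on left)
Postfix: 8 8 * 2 *


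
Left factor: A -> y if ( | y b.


Common prefix: 'y'
Factored: A -> y A', A' -> if ( | b


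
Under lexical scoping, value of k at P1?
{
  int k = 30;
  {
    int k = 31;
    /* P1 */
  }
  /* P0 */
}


k declared in the same block as P1
k = 31


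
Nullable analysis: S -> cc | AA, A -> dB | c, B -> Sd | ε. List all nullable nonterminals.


A nonterminal is nullable iff some alternative derives ε (directly, or every symbol in it is nullable)
Nullable: {B}


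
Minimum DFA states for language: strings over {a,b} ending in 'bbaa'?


Track the longest suffix of input matching a prefix of 'bbaa': 5 classes (prefixes of length 0..4)
Minimal DFA: 5 states


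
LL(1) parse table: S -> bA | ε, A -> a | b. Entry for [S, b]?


For [S, b]: 'b' ∈ FIRST(bA)
Entry: S -> bA


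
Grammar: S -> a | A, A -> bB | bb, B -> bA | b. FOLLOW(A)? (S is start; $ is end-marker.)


$ ∈ FOLLOW(S). For each A -> αBβ: add FIRST(β)\{ε} to FOLLOW(B); if β nullable, add FOLLOW(A).
FOLLOW(A) = {$}


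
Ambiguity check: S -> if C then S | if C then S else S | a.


dangling else: 'if C then if C then a else a' parses two ways
Ambiguous


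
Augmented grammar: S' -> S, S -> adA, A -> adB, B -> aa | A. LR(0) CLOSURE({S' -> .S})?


Start: S' -> .S
For each item with dot before a nonterminal B, add B -> .γ for every B-production
Closure: [S' -> .S, S -> .adA]


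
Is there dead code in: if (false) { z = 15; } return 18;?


condition is constant false, so the whole block is unreachable
Dead: 'if (false) { z = 15; }'


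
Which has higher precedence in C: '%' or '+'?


'%' is multiplicative (level 10); '+' is additive (level 9)
Higher level binds tighter
'%' has higher precedence than '+'


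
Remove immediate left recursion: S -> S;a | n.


Left-recursive alternatives: S;a; non-recursive: n
Introduce S': S -> nS', S' -> ;aS' | ε


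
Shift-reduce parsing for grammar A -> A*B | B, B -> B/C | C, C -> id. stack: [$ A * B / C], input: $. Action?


handle 'B/C' on top
Action: reduce (B -> B/C)


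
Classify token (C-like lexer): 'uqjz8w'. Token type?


Pattern: letter/underscore followed by alphanumerics, not a keyword
Type: IDENTIFIER


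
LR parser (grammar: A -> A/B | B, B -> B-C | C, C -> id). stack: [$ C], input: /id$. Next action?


'C' (not preceded by B-) is the handle for B -> C
Action: reduce (B -> C)


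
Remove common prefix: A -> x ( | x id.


Common prefix: 'x'
Factored: A -> x A', A' -> ( | id


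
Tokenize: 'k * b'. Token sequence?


Scan left to right, longest-match per lexeme
Tokens: ID(k), OP(*), ID(b)


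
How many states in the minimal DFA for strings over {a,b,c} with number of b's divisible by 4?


Track (count of b) mod 4: states 0..3, accept at 0
Minimal DFA: 4 states


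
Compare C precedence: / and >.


'/' is multiplicative (level 10); '>' is relational (level 7)
Higher level binds tighter
'/' has higher precedence than '>'


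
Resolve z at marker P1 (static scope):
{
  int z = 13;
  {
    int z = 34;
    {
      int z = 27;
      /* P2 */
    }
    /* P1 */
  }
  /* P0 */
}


z declared in the same block as P1
z = 34


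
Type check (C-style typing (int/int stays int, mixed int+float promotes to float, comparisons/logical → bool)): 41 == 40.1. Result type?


Operand types: int == float
Rule: comparison yields bool
Result type: bool


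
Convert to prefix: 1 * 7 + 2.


left-to-right (same/higher precedence on left): tree is (+ (* 1 7) 2)
Prefix: + * 1 7 2


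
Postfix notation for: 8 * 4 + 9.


Left to right (same or higher precedence on left)
Postfix: 8 4 * 9 +


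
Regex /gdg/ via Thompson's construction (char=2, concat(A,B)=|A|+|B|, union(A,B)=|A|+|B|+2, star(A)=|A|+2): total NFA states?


Syntax tree has 3 char leaf(s), 0 union(s), 0 star(s)
chars contribute 3×2 = 6; each union adds +2; each star adds +2
Total: 6 + 0 + 0 = 6 states


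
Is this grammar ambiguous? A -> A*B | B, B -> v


precedence layered via separate nonterminal B: deterministic
Unambiguous


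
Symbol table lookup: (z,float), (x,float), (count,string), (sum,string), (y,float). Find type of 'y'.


Lookup 'y' → type float


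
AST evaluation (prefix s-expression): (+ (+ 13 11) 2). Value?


Evaluate inner: (+ 13 11) = 24
Evaluate root: (+ 24 2) = 26
Result: 26


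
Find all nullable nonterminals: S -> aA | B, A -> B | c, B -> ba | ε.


A nonterminal is nullable iff some alternative derives ε (directly, or every symbol in it is nullable)
Nullable: {A, B, S}


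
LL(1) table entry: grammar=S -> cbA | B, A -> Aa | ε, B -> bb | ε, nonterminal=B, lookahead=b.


For [B, b]: 'b' ∈ FIRST(bb)
Entry: B -> bb


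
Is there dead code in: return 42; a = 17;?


statement follows a return and is unreachable
Dead: 'a = 17'


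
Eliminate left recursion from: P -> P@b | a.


Left-recursive alternatives: P@b; non-recursive: a
Introduce P': P -> aP', P' -> @bP' | ε


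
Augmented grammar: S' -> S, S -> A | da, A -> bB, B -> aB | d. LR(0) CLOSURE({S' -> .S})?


Start: S' -> .S
For each item with dot before a nonterminal B, add B -> .γ for every B-production
Closure: [S' -> .S, S -> .A, S -> .da, A -> .bB]


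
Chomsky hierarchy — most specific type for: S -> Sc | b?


Left-linear: every RHS is a terminal or one nonterminal followed by a terminal
Classification: Type 3 (Regular)


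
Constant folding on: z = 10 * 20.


10 * 20 = 200 at compile time
Optimized: z = 200


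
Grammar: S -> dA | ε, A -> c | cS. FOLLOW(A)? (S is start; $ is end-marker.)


$ ∈ FOLLOW(S). For each A -> αBβ: add FIRST(β)\{ε} to FOLLOW(B); if β nullable, add FOLLOW(A).
FOLLOW(A) = {$}


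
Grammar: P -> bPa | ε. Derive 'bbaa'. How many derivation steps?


Derivation: P => bPa => bbPaa => bbaa
Steps: 3


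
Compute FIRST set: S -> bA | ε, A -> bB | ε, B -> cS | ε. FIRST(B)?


Per alternative of B: FIRST(cS) = {c}; FIRST(ε) = {ε}
FIRST(B) = {c, ε}


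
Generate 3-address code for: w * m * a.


Break into single-operator statements:
t1 = w * m
t2 = t1 * a


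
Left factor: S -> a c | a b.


Common prefix: 'a'
Factored: S -> a S', S' -> c | b


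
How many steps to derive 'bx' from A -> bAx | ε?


Derivation: A => bAx => bx
Steps: 2


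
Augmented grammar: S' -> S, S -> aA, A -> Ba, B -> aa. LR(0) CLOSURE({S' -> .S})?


Start: S' -> .S
For each item with dot before a nonterminal B, add B -> .γ for every B-production
Closure: [S' -> .S, S -> .aA]


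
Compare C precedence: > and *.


'*' is multiplicative (level 10); '>' is relational (level 7)
Higher level binds tighter
'*' has higher precedence than '>'


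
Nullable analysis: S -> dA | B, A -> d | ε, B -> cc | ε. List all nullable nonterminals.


A nonterminal is nullable iff some alternative derives ε (directly, or every symbol in it is nullable)
Nullable: {A, B, S}


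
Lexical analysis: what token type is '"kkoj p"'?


Pattern: double-quoted sequence
Type: STRING_LITERAL


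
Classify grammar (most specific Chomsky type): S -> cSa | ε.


Single nonterminal LHS, but c^n a^n is not regular
Classification: Type 2 (Context-Free)


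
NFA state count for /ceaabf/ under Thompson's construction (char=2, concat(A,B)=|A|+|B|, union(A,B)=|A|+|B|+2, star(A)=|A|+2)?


Syntax tree has 6 char leaf(s), 0 union(s), 0 star(s)
chars contribute 6×2 = 12; each union adds +2; each star adds +2
Total: 12 + 0 + 0 = 12 states


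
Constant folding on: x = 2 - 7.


2 - 7 = -5 at compile time
Optimized: x = -5


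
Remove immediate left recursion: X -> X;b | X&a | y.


Left-recursive alternatives: X;b, X&a; non-recursive: y
Introduce X': X -> yX', X' -> ;bX' | &aX' | ε


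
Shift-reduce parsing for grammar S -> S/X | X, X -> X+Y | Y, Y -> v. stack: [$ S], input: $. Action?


start symbol S on stack, input exhausted
Action: accept


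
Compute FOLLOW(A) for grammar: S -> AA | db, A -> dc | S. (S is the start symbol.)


$ ∈ FOLLOW(S). For each A -> αBβ: add FIRST(β)\{ε} to FOLLOW(B); if β nullable, add FOLLOW(A).
FOLLOW(A) = {$, d}


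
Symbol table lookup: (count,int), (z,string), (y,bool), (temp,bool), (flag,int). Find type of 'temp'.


Lookup 'temp' → type bool


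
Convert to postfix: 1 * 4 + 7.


Left to right (same or higher precedence on left)
Postfix: 1 4 * 7 +


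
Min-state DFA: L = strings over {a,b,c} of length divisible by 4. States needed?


Track length mod 4: states 0..3, accept at 0
Minimal DFA: 4 states


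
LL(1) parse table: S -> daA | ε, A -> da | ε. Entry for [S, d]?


For [S, d]: 'd' ∈ FIRST(daA)
Entry: S -> daA


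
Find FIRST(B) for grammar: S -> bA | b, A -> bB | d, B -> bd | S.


Per alternative of B: FIRST(bd) = {b}; FIRST(S) = {b}
FIRST(B) = {b}


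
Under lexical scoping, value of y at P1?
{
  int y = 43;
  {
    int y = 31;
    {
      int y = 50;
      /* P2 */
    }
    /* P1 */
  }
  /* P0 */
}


y declared in the same block as P1
y = 31


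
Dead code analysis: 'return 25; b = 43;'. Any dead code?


statement follows a return and is unreachable
Dead: 'b = 43'


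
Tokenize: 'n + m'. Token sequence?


Scan left to right, longest-match per lexeme
Tokens: ID(n), OP(+), ID(m)


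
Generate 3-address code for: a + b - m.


Break into single-operator statements:
t1 = a + b
t2 = t1 - m


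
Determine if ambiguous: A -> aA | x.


right-linear, alternatives start with distinct terminals 'a' vs 'x': unique leftmost derivation
Unambiguous


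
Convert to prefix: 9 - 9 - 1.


left-to-right (same/higher precedence on left): tree is (- (- 9 9) 1)
Prefix: - - 9 9 1


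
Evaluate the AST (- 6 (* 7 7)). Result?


Evaluate inner: (* 7 7) = 49
Evaluate root: (- 6 49) = -43
Result: -43


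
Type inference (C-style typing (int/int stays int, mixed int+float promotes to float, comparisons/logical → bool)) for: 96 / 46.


Operand types: int / int
Rule: mixed int/float promotes to float; int/int stays int
Result type: int


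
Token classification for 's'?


Pattern: letter/underscore followed by alphanumerics, not a keyword
Type: IDENTIFIER


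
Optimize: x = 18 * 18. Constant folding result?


18 * 18 = 324 at compile time
Optimized: x = 324


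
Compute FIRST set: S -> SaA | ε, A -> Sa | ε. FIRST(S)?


Per alternative of S: FIRST(SaA) = {a}; FIRST(ε) = {ε}
FIRST(S) = {a, ε}


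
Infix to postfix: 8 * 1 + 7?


Left to right (same or higher precedence on left)
Postfix: 8 1 * 7 +


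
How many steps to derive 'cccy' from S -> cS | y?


Derivation: S => cS => ccS => cccS => cccy
Steps: 4


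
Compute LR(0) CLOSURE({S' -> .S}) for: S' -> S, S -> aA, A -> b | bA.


Start: S' -> .S
For each item with dot before a nonterminal B, add B -> .γ for every B-production
Closure: [S' -> .S, S -> .aA]


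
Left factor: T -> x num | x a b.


Common prefix: 'x'
Factored: T -> x T', T' -> num | a b


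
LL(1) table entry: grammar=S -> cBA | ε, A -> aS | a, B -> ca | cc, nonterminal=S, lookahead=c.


For [S, c]: 'c' ∈ FIRST(cBA)
Entry: S -> cBA


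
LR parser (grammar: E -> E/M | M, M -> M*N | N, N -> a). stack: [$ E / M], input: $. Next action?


handle 'E/M' on top; lookahead ∈ FOLLOW(E) = {/, $}
Action: reduce (E -> E/M)


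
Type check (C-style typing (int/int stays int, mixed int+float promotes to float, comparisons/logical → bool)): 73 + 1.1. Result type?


Operand types: int + float
Rule: mixed int/float promotes to float; int/int stays int
Result type: float


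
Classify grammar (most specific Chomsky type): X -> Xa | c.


Left-linear: every RHS is a terminal or one nonterminal followed by a terminal
Classification: Type 3 (Regular)


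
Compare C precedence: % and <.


'%' is multiplicative (level 10); '<' is relational (level 7)
Higher level binds tighter
'%' has higher precedence than '<'


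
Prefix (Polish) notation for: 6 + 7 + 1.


left-to-right (same/higher precedence on left): tree is (+ (+ 6 7) 1)
Prefix: + + 6 7 1


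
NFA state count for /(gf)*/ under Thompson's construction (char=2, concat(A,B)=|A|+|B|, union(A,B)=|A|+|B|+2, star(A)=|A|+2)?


Syntax tree has 2 char leaf(s), 0 union(s), 1 star(s)
chars contribute 2×2 = 4; each union adds +2; each star adds +2
Total: 4 + 0 + 2 = 6 states


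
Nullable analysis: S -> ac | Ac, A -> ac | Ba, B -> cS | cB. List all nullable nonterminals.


A nonterminal is nullable iff some alternative derives ε (directly, or every symbol in it is nullable)
Nullable: {}


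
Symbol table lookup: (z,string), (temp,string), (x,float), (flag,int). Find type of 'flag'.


Lookup 'flag' → type int


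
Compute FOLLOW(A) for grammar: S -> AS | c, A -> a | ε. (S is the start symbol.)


$ ∈ FOLLOW(S). For each A -> αBβ: add FIRST(β)\{ε} to FOLLOW(B); if β nullable, add FOLLOW(A).
FOLLOW(A) = {a, c}


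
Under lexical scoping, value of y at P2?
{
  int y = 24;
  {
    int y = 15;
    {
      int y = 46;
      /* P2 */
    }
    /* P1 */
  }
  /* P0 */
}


y declared in the same block as P2
y = 46


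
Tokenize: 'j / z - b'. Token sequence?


Scan left to right, longest-match per lexeme
Tokens: ID(j), OP(/), ID(z), OP(-), ID(b)


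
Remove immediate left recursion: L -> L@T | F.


Left-recursive alternatives: L@T; non-recursive: F
Introduce L': L -> FL', L' -> @TL' | ε


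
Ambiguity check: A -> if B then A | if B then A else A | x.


dangling else: 'if B then if B then x else x' parses two ways
Ambiguous


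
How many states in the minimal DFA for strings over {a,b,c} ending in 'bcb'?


Track the longest suffix of input matching a prefix of 'bcb': 4 classes (prefixes of length 0..3)
Minimal DFA: 4 states


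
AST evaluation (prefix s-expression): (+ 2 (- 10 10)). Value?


Evaluate inner: (- 10 10) = 0
Evaluate root: (+ 2 0) = 2
Result: 2


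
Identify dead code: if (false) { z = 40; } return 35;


condition is constant false, so the whole block is unreachable
Dead: 'if (false) { z = 40; }'


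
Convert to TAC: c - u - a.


Break into single-operator statements:
t1 = c - u
t2 = t1 - a


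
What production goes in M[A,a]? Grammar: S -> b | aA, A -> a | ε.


For [A, a]: 'a' ∈ FIRST(a)
Entry: A -> a


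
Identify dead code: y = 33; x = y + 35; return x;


y is read by x's definition; x is returned
No dead code


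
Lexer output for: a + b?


Scan left to right, longest-match per lexeme
Tokens: ID(a), OP(+), ID(b)


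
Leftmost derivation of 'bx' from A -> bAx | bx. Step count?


Derivation: A => bx
Steps: 1


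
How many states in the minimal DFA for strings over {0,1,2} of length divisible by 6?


Track length mod 6: states 0..5, accept at 0
Minimal DFA: 6 states


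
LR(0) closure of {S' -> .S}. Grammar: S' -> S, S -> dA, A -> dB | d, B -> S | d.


Start: S' -> .S
For each item with dot before a nonterminal B, add B -> .γ for every B-production
Closure: [S' -> .S, S -> .dA]


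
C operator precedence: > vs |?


'>' is relational (level 7); '|' is bitwise OR (level 3)
Higher level binds tighter
'>' has higher precedence than '|'


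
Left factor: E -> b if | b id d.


Common prefix: 'b'
Factored: E -> b E', E' -> if | id d


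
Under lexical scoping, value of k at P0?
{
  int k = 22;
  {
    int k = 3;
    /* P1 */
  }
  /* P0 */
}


k declared in the same block as P0
k = 22


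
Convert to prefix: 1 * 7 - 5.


left-to-right (same/higher precedence on left): tree is (- (* 1 7) 5)
Prefix: - * 1 7 5


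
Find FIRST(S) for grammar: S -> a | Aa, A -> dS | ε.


Per alternative of S: FIRST(a) = {a}; FIRST(Aa) = {a, d}
FIRST(S) = {a, d}


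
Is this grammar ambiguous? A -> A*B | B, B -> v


precedence layered via separate nonterminal B: deterministic
Unambiguous


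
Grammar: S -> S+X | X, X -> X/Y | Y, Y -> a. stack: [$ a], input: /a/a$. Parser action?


'a' on top is the handle for Y -> a
Action: reduce (Y -> a)


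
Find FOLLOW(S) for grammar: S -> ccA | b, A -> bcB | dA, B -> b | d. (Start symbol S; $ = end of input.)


$ ∈ FOLLOW(S). For each A -> αBβ: add FIRST(β)\{ε} to FOLLOW(B); if β nullable, add FOLLOW(A).
FOLLOW(S) = {$}


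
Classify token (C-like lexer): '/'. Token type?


Pattern: operator symbol
Type: OPERATOR


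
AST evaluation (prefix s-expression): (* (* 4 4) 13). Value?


Evaluate inner: (* 4 4) = 16
Evaluate root: (* 16 13) = 208
Result: 208


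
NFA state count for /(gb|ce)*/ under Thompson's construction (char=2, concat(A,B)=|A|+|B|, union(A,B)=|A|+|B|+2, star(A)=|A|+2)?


Syntax tree has 4 char leaf(s), 1 union(s), 1 star(s)
chars contribute 4×2 = 8; each union adds +2; each star adds +2
Total: 8 + 2 + 2 = 12 states


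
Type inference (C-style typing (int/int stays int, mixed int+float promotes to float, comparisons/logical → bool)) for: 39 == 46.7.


Operand types: int == float
Rule: comparison yields bool
Result type: bool


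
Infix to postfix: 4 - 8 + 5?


Left to right (same or higher precedence on left)
Postfix: 4 8 - 5 +


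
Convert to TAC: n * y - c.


Break into single-operator statements:
t1 = n * y
t2 = t1 - c


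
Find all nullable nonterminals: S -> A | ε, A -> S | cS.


A nonterminal is nullable iff some alternative derives ε (directly, or every symbol in it is nullable)
Nullable: {A, S}


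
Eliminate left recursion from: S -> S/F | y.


Left-recursive alternatives: S/F; non-recursive: y
Introduce S': S -> yS', S' -> /FS' | ε


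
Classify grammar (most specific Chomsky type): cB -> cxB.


LHS has context (more than one symbol) and |LHS| ≤ |RHS|
Classification: Type 1 (Context-Sensitive)


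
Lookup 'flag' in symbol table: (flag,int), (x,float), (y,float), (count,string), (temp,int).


Lookup 'flag' → type int


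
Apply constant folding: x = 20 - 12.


20 - 12 = 8 at compile time
Optimized: x = 8


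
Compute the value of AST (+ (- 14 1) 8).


Evaluate inner: (- 14 1) = 13
Evaluate root: (+ 13 8) = 21
Result: 21


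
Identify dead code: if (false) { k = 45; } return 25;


condition is constant false, so the whole block is unreachable
Dead: 'if (false) { k = 45; }'


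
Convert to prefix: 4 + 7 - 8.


left-to-right (same/higher precedence on left): tree is (- (+ 4 7) 8)
Prefix: - + 4 7 8


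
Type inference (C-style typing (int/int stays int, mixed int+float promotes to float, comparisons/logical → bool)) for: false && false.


Operand types: bool && bool
Rule: logical operators take bool operands and yield bool
Result type: bool


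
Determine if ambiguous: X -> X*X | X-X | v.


'v*v-v' has two parse trees (no precedence encoded between * and -)
Ambiguous


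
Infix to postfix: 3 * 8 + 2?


Left to right (same or higher precedence on left)
Postfix: 3 8 * 2 +


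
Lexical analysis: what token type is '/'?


Pattern: operator symbol
Type: OPERATOR


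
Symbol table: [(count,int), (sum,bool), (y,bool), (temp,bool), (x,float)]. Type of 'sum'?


Lookup 'sum' → type bool


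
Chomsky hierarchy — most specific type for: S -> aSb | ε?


Single nonterminal LHS, but a^n b^n is not regular
Classification: Type 2 (Context-Free)


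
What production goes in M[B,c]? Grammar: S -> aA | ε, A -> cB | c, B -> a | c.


For [B, c]: 'c' ∈ FIRST(c)
Entry: B -> c


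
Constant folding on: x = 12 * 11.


12 * 11 = 132 at compile time
Optimized: x = 132


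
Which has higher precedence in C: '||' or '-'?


'-' is additive (level 9); '||' is logical OR (level 1)
Higher level binds tighter
'-' has higher precedence than '||'


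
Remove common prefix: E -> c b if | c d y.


Common prefix: 'c'
Factored: E -> c E', E' -> b if | d y


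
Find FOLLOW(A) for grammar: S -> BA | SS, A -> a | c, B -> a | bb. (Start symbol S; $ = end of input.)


$ ∈ FOLLOW(S). For each A -> αBβ: add FIRST(β)\{ε} to FOLLOW(B); if β nullable, add FOLLOW(A).
FOLLOW(A) = {$, a, b}


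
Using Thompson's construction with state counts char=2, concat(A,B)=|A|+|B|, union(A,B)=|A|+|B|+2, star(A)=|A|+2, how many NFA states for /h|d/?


Syntax tree has 2 char leaf(s), 1 union(s), 0 star(s)
chars contribute 2×2 = 4; each union adds +2; each star adds +2
Total: 4 + 2 + 0 = 6 states


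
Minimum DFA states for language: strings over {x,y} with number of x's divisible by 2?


Track (count of x) mod 2: states 0..1, accept at 0
Minimal DFA: 2 states


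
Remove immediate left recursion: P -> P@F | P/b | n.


Left-recursive alternatives: P@F, P/b; non-recursive: n
Introduce P': P -> nP', P' -> @FP' | /bP' | ε


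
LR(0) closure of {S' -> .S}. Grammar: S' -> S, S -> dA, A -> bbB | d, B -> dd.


Start: S' -> .S
For each item with dot before a nonterminal B, add B -> .γ for every B-production
Closure: [S' -> .S, S -> .dA]


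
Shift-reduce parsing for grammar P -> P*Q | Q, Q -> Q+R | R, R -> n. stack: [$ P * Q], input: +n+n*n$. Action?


'+' can extend Q; shift to build Q -> Q+R
Action: shift


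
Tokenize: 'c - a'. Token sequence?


Scan left to right, longest-match per lexeme
Tokens: ID(c), OP(-), ID(a)


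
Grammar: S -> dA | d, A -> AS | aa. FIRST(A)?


Per alternative of A: FIRST(AS) = {a}; FIRST(aa) = {a}
FIRST(A) = {a}


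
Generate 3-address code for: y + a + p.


Break into single-operator statements:
t1 = y + a
t2 = t1 + p


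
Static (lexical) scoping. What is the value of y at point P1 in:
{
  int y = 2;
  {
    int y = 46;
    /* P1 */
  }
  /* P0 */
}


y declared in the same block as P1
y = 46


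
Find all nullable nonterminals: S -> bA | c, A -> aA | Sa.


A nonterminal is nullable iff some alternative derives ε (directly, or every symbol in it is nullable)
Nullable: {}


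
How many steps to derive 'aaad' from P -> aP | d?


Derivation: P => aP => aaP => aaaP => aaad
Steps: 4


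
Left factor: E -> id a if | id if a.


Common prefix: 'id'
Factored: E -> id E', E' -> a if | if a


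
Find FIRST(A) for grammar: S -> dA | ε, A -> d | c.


Per alternative of A: FIRST(d) = {d}; FIRST(c) = {c}
FIRST(A) = {c, d}


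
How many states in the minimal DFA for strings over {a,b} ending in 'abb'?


Track the longest suffix of input matching a prefix of 'abb': 4 classes (prefixes of length 0..3)
Minimal DFA: 4 states


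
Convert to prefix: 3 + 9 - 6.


left-to-right (same/higher precedence on left): tree is (- (+ 3 9) 6)
Prefix: - + 3 9 6


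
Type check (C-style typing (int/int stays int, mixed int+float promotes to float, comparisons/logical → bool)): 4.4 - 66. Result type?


Operand types: float - int
Rule: mixed int/float promotes to float; int/int stays int
Result type: float


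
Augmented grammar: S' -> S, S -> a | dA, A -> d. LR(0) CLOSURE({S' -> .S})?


Start: S' -> .S
For each item with dot before a nonterminal B, add B -> .γ for every B-production
Closure: [S' -> .S, S -> .a, S -> .dA]


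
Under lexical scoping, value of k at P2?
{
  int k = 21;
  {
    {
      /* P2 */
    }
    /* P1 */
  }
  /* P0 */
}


P2's block does not declare k; resolves to the enclosing declaration at depth 0
k = 21


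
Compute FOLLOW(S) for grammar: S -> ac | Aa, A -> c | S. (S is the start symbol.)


$ ∈ FOLLOW(S). For each A -> αBβ: add FIRST(β)\{ε} to FOLLOW(B); if β nullable, add FOLLOW(A).
FOLLOW(S) = {$, a}


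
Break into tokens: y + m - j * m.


Scan left to right, longest-match per lexeme
Tokens: ID(y), OP(+), ID(m), OP(-), ID(j), OP(*), ID(m)


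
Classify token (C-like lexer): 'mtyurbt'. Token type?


Pattern: letter/underscore followed by alphanumerics, not a keyword
Type: IDENTIFIER


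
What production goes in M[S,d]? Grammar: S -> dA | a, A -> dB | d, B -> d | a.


For [S, d]: 'd' ∈ FIRST(dA)
Entry: S -> dA


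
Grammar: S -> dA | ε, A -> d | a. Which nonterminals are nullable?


A nonterminal is nullable iff some alternative derives ε (directly, or every symbol in it is nullable)
Nullable: {S}


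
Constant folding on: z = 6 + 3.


6 + 3 = 9 at compile time
Optimized: z = 9


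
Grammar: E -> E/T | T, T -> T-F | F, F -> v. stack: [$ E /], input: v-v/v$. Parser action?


no handle ('E/' is not any RHS); shift 'v'
Action: shift


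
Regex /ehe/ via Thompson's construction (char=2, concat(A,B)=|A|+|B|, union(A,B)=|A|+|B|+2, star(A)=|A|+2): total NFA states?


Syntax tree has 3 char leaf(s), 0 union(s), 0 star(s)
chars contribute 3×2 = 6; each union adds +2; each star adds +2
Total: 6 + 0 + 0 = 6 states


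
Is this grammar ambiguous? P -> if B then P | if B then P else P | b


dangling else: 'if B then if B then b else b' parses two ways
Ambiguous


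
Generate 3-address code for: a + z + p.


Break into single-operator statements:
t1 = a + z
t2 = t1 + p


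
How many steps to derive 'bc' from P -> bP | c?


Derivation: P => bP => bc
Steps: 2


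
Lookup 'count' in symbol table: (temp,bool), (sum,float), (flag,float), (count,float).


Lookup 'count' → type float


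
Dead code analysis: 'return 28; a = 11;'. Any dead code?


statement follows a return and is unreachable
Dead: 'a = 11'


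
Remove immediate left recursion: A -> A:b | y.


Left-recursive alternatives: A:b; non-recursive: y
Introduce A': A -> yA', A' -> :bA' | ε


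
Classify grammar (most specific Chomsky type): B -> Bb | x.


Left-linear: every RHS is a terminal or one nonterminal followed by a terminal
Classification: Type 3 (Regular)


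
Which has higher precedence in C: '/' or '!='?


'/' is multiplicative (level 10); '!=' is equality (level 6)
Higher level binds tighter
'/' has higher precedence than '!='


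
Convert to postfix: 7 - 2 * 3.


* has higher precedence, evaluate 2*3 first
Postfix: 7 2 3 * -


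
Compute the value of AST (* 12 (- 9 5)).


Evaluate inner: (- 9 5) = 4
Evaluate root: (* 12 4) = 48
Result: 48


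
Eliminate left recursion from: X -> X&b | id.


Left-recursive alternatives: X&b; non-recursive: id
Introduce X': X -> idX', X' -> &bX' | ε


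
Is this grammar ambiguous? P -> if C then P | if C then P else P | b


dangling else: 'if C then if C then b else b' parses two ways
Ambiguous


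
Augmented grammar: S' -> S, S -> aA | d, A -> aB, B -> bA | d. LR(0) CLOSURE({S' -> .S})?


Start: S' -> .S
For each item with dot before a nonterminal B, add B -> .γ for every B-production
Closure: [S' -> .S, S -> .aA, S -> .d]


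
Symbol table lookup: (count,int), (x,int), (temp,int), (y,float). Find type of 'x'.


Lookup 'x' → type int


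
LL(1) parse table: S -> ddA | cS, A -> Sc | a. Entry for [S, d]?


For [S, d]: 'd' ∈ FIRST(ddA)
Entry: S -> ddA


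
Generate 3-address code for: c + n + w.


Break into single-operator statements:
t1 = c + n
t2 = t1 + w
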